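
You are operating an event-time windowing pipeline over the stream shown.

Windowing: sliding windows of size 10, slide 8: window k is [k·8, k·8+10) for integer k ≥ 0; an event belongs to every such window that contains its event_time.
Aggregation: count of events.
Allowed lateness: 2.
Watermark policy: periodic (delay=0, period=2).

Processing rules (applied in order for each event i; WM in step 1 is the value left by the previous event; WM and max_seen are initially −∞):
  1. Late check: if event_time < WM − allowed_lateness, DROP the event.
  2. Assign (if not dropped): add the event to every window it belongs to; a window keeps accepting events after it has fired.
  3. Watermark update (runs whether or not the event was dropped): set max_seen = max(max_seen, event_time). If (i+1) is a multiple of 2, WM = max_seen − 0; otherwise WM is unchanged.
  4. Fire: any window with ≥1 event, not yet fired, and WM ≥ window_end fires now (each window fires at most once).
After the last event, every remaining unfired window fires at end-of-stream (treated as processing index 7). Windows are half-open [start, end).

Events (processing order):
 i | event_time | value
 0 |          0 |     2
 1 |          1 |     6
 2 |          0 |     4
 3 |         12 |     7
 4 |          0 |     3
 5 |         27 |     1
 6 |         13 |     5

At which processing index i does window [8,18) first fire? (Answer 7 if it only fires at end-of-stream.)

i=0 t=0 v=2: → [0,10); WM=−∞
i=1 t=1 v=6: → [0,10); WM=1
i=2 t=0 v=4: → [0,10); WM=1
i=3 t=12 v=7: → [8,18); WM=12; [0,10) fires=3
i=4 t=0 v=3: DROP (t<12-2); WM=12
i=5 t=27 v=1: → [24,34); WM=27; [8,18) fires=1
i=6 t=13 v=5: DROP (t<27-2); WM=27

5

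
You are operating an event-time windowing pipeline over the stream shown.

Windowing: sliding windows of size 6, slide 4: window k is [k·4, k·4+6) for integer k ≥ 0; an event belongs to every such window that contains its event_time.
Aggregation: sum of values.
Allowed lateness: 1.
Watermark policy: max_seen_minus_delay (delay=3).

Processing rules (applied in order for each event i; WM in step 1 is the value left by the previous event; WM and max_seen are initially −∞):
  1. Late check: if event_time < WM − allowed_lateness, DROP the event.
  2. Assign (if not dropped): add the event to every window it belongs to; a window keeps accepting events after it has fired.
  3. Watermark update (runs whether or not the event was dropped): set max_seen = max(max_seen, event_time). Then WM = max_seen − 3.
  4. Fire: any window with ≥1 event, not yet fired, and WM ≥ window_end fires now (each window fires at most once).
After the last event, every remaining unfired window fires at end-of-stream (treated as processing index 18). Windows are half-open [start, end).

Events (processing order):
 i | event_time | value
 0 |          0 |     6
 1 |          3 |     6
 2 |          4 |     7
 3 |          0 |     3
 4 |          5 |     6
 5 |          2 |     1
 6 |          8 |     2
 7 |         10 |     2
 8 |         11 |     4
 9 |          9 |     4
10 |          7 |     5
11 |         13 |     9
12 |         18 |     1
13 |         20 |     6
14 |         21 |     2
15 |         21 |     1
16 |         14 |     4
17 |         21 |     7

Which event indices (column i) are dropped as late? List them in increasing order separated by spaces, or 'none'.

i=0 t=0 v=6: → [0,6); WM=-3
i=1 t=3 v=6: → [0,6); WM=0
i=2 t=4 v=7: → [4,10),[0,6); WM=1
i=3 t=0 v=3: → [0,6); WM=1
i=4 t=5 v=6: → [4,10),[0,6); WM=2
i=5 t=2 v=1: → [0,6); WM=2
i=6 t=8 v=2: → [8,14),[4,10); WM=5
i=7 t=10 v=2: → [8,14); WM=7; [0,6) fires=29
i=8 t=11 v=4: → [8,14); WM=8
i=9 t=9 v=4: → [8,14),[4,10); WM=8
i=10 t=7 v=5: → [4,10); WM=8
i=11 t=13 v=9: → [12,18),[8,14); WM=10; [4,10) fires=24
i=12 t=18 v=1: → [16,22); WM=15; [8,14) fires=21
i=13 t=20 v=6: → [20,26),[16,22); WM=17
i=14 t=21 v=2: → [20,26),[16,22); WM=18; [12,18) fires=9
i=15 t=21 v=1: → [20,26),[16,22); WM=18
i=16 t=14 v=4: DROP (t<18-1); WM=18
i=17 t=21 v=7: → [20,26),[16,22); WM=18

16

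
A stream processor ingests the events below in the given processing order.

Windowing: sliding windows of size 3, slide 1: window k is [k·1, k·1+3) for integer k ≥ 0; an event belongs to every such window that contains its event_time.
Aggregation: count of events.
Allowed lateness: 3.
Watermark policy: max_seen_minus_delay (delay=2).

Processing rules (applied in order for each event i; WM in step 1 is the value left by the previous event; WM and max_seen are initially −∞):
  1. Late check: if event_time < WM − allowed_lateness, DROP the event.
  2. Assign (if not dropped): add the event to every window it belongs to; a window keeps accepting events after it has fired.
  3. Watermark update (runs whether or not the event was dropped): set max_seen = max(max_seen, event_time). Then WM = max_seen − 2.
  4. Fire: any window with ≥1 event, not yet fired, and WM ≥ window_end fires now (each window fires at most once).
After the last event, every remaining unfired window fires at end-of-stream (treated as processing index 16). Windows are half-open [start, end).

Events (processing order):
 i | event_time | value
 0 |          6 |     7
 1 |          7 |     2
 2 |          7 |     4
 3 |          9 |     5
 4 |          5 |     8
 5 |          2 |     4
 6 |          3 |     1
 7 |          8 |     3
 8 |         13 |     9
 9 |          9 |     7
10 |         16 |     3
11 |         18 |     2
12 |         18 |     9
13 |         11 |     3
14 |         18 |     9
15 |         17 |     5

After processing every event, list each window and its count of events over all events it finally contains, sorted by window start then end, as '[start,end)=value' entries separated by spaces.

i=0 t=6 v=7: → [6,9),[5,8),[4,7); WM=4
i=1 t=7 v=2: → [7,10),[6,9),[5,8); WM=5
i=2 t=7 v=4: → [7,10),[6,9),[5,8); WM=5
i=3 t=9 v=5: → [9,12),[8,11),[7,10); WM=7; [4,7) fires=1
i=4 t=5 v=8: → [5,8),[4,7),[3,6); WM=7; [3,6) fires=1
i=5 t=2 v=4: DROP (t<7-3); WM=7
i=6 t=3 v=1: DROP (t<7-3); WM=7
i=7 t=8 v=3: → [8,11),[7,10),[6,9); WM=7
i=8 t=13 v=9: → [13,16),[12,15),[11,14); WM=11; [5,8) fires=4 [6,9) fires=4 [7,10) fires=4 [8,11) fires=2
i=9 t=9 v=7: → [9,12),[8,11),[7,10); WM=11
i=10 t=16 v=3: → [16,19),[15,18),[14,17); WM=14; [9,12) fires=2 [11,14) fires=1
i=11 t=18 v=2: → [18,21),[17,20),[16,19); WM=16; [12,15) fires=1 [13,16) fires=1
i=12 t=18 v=9: → [18,21),[17,20),[16,19); WM=16
i=13 t=11 v=3: DROP (t<16-3); WM=16
i=14 t=18 v=9: → [18,21),[17,20),[16,19); WM=16
i=15 t=17 v=5: → [17,20),[16,19),[15,18); WM=16

[3,6)=1 [4,7)=2 [5,8)=4 [6,9)=4 [7,10)=5 [8,11)=3 [9,12)=2 [11,14)=1 [12,15)=1 [13,16)=1 [14,17)=1 [15,18)=2 [16,19)=5 [17,20)=4 [18,21)=3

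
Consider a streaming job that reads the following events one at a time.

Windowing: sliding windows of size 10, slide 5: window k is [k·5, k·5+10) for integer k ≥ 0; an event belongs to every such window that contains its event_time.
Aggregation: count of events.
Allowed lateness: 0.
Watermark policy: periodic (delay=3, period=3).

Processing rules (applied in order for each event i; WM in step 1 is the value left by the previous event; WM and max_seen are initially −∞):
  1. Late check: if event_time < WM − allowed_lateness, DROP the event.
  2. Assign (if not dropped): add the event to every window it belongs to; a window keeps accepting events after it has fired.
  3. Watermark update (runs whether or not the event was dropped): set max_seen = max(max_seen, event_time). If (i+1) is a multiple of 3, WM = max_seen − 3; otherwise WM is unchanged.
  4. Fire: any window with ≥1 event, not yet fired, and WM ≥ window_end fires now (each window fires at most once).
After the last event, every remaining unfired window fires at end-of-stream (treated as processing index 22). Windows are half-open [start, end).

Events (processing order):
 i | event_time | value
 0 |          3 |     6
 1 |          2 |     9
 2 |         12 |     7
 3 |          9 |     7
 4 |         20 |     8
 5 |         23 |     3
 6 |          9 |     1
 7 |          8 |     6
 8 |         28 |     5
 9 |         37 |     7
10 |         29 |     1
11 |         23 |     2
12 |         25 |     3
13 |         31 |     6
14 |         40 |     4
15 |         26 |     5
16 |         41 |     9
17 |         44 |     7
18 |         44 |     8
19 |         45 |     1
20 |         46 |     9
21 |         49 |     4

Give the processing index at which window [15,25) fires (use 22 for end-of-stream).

8

i=0 t=3 v=6: → [0,10); WM=−∞
i=1 t=2 v=9: → [0,10); WM=−∞
i=2 t=12 v=7: → [10,20),[5,15); WM=9
i=3 t=9 v=7: → [5,15),[0,10); WM=9
i=4 t=20 v=8: → [20,30),[15,25); WM=9
i=5 t=23 v=3: → [20,30),[15,25); WM=20; [0,10) fires=3 [5,15) fires=2 [10,20) fires=1
i=6 t=9 v=1: DROP (t<20-0); WM=20
i=7 t=8 v=6: DROP (t<20-0); WM=20
i=8 t=28 v=5: → [25,35),[20,30); WM=25; [15,25) fires=2
i=9 t=37 v=7: → [35,45),[30,40); WM=25
i=10 t=29 v=1: → [25,35),[20,30); WM=25
i=11 t=23 v=2: DROP (t<25-0); WM=34; [20,30) fires=4
i=12 t=25 v=3: DROP (t<34-0); WM=34
i=13 t=31 v=6: DROP (t<34-0); WM=34
i=14 t=40 v=4: → [40,50),[35,45); WM=37; [25,35) fires=2
i=15 t=26 v=5: DROP (t<37-0); WM=37
i=16 t=41 v=9: → [40,50),[35,45); WM=37
i=17 t=44 v=7: → [40,50),[35,45); WM=41; [30,40) fires=1
i=18 t=44 v=8: → [40,50),[35,45); WM=41
i=19 t=45 v=1: → [45,55),[40,50); WM=41
i=20 t=46 v=9: → [45,55),[40,50); WM=43
i=21 t=49 v=4: → [45,55),[40,50); WM=43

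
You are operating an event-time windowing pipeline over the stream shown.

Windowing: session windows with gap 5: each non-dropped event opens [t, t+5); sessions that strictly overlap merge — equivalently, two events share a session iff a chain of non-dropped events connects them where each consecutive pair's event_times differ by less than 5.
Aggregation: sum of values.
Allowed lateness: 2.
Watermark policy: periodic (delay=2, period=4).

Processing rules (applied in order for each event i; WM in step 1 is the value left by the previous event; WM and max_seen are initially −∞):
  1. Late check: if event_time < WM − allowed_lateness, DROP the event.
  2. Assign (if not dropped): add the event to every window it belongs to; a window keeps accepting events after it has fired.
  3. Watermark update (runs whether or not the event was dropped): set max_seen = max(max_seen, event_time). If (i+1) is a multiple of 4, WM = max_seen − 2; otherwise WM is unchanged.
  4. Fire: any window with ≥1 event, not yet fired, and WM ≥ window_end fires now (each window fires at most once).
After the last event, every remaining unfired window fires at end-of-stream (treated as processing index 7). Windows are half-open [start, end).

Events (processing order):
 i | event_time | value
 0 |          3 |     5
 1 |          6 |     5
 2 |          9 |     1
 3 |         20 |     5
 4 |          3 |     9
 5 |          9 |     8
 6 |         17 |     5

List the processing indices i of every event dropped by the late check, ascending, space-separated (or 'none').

4 5

i=0 t=3 v=5: → [3,8); WM=−∞
i=1 t=6 v=5: → [3,11); WM=−∞
i=2 t=9 v=1: → [3,14); WM=−∞
i=3 t=20 v=5: → [20,25); WM=18
i=4 t=3 v=9: DROP (t<18-2); WM=18
i=5 t=9 v=8: DROP (t<18-2); WM=18
i=6 t=17 v=5: → [17,25); WM=18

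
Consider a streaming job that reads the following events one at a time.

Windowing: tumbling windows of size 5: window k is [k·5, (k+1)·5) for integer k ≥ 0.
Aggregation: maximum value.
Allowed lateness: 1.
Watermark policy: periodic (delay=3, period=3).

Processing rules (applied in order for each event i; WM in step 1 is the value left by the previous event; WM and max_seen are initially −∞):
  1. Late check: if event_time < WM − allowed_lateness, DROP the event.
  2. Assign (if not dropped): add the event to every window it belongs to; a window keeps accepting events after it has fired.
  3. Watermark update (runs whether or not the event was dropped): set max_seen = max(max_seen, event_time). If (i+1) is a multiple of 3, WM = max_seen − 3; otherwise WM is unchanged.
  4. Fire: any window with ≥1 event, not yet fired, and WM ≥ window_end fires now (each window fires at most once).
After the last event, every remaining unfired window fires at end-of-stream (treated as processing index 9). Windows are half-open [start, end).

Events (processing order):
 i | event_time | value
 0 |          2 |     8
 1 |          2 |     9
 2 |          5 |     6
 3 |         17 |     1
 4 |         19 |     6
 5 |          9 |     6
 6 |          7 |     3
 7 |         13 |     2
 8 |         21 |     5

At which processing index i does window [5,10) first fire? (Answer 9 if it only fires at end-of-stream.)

i=0 t=2 v=8: → [0,5); WM=−∞
i=1 t=2 v=9: → [0,5); WM=−∞
i=2 t=5 v=6: → [5,10); WM=2
i=3 t=17 v=1: → [15,20); WM=2
i=4 t=19 v=6: → [15,20); WM=2
i=5 t=9 v=6: → [5,10); WM=16; [0,5) fires=9 [5,10) fires=6
i=6 t=7 v=3: DROP (t<16-1); WM=16
i=7 t=13 v=2: DROP (t<16-1); WM=16
i=8 t=21 v=5: → [20,25); WM=18

5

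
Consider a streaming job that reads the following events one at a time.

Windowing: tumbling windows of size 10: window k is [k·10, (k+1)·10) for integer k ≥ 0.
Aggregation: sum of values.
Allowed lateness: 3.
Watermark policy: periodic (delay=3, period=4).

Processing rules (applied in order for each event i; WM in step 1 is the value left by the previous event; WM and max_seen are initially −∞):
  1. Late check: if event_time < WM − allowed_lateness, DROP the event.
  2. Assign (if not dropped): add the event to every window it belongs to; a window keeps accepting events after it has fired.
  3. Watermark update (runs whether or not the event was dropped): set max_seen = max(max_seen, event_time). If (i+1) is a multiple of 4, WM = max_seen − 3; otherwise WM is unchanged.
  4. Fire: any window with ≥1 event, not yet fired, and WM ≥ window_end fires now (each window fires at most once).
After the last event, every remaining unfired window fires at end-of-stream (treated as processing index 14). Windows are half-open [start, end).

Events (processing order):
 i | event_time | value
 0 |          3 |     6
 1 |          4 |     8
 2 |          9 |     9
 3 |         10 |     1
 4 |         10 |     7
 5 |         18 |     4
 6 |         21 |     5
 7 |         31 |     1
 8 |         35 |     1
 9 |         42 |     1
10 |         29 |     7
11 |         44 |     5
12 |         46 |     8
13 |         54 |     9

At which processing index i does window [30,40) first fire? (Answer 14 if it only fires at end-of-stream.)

i=0 t=3 v=6: → [0,10); WM=−∞
i=1 t=4 v=8: → [0,10); WM=−∞
i=2 t=9 v=9: → [0,10); WM=−∞
i=3 t=10 v=1: → [10,20); WM=7
i=4 t=10 v=7: → [10,20); WM=7
i=5 t=18 v=4: → [10,20); WM=7
i=6 t=21 v=5: → [20,30); WM=7
i=7 t=31 v=1: → [30,40); WM=28; [0,10) fires=23 [10,20) fires=12
i=8 t=35 v=1: → [30,40); WM=28
i=9 t=42 v=1: → [40,50); WM=28
i=10 t=29 v=7: → [20,30); WM=28
i=11 t=44 v=5: → [40,50); WM=41; [20,30) fires=12 [30,40) fires=2
i=12 t=46 v=8: → [40,50); WM=41
i=13 t=54 v=9: → [50,60); WM=41

11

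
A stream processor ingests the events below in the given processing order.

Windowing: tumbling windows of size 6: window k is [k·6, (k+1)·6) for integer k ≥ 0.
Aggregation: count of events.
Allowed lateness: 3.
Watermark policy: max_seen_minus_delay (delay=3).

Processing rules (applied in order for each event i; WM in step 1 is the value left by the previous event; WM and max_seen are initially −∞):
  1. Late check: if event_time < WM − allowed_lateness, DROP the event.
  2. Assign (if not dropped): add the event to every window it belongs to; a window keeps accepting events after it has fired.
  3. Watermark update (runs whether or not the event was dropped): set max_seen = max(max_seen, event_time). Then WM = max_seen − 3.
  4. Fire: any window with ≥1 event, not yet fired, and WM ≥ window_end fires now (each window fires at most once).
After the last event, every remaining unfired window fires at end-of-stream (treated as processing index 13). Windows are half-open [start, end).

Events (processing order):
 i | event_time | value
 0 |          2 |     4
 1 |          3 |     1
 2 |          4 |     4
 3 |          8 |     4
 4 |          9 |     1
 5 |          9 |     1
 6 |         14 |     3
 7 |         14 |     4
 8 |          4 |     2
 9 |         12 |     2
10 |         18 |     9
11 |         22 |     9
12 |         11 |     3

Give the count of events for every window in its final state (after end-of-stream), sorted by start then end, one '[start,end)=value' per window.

i=0 t=2 v=4: → [0,6); WM=-1
i=1 t=3 v=1: → [0,6); WM=0
i=2 t=4 v=4: → [0,6); WM=1
i=3 t=8 v=4: → [6,12); WM=5
i=4 t=9 v=1: → [6,12); WM=6; [0,6) fires=3
i=5 t=9 v=1: → [6,12); WM=6
i=6 t=14 v=3: → [12,18); WM=11
i=7 t=14 v=4: → [12,18); WM=11
i=8 t=4 v=2: DROP (t<11-3); WM=11
i=9 t=12 v=2: → [12,18); WM=11
i=10 t=18 v=9: → [18,24); WM=15; [6,12) fires=3
i=11 t=22 v=9: → [18,24); WM=19; [12,18) fires=3
i=12 t=11 v=3: DROP (t<19-3); WM=19

[0,6)=3 [6,12)=3 [12,18)=3 [18,24)=2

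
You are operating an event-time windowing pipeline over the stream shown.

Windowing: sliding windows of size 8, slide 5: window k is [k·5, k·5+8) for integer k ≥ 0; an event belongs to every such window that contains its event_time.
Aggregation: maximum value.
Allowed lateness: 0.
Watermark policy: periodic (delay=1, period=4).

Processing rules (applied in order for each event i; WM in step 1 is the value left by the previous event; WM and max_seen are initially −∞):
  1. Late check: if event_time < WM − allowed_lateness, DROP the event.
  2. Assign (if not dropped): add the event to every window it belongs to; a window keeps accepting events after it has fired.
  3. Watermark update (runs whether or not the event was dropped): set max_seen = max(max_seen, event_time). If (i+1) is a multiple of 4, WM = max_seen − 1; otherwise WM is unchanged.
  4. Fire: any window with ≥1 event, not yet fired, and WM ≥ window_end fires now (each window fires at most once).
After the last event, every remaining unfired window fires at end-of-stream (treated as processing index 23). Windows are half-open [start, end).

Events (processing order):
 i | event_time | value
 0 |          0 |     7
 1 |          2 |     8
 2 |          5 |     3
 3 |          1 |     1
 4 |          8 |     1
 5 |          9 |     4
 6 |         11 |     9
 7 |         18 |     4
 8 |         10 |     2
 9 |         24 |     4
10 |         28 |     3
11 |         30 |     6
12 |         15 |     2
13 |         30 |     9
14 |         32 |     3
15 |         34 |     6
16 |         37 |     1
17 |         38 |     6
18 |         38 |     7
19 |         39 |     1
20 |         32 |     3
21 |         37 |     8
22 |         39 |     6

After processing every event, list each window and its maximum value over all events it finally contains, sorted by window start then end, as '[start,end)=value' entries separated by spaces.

[0,8)=8 [5,13)=9 [10,18)=9 [15,23)=4 [20,28)=4 [25,33)=9 [30,38)=9 [35,43)=7

i=0 t=0 v=7: → [0,8); WM=−∞
i=1 t=2 v=8: → [0,8); WM=−∞
i=2 t=5 v=3: → [5,13),[0,8); WM=−∞
i=3 t=1 v=1: → [0,8); WM=4
i=4 t=8 v=1: → [5,13); WM=4
i=5 t=9 v=4: → [5,13); WM=4
i=6 t=11 v=9: → [10,18),[5,13); WM=4
i=7 t=18 v=4: → [15,23); WM=17; [0,8) fires=8 [5,13) fires=9
i=8 t=10 v=2: DROP (t<17-0); WM=17
i=9 t=24 v=4: → [20,28); WM=17
i=10 t=28 v=3: → [25,33); WM=17
i=11 t=30 v=6: → [30,38),[25,33); WM=29; [10,18) fires=9 [15,23) fires=4 [20,28) fires=4
i=12 t=15 v=2: DROP (t<29-0); WM=29
i=13 t=30 v=9: → [30,38),[25,33); WM=29
i=14 t=32 v=3: → [30,38),[25,33); WM=29
i=15 t=34 v=6: → [30,38); WM=33; [25,33) fires=9
i=16 t=37 v=1: → [35,43),[30,38); WM=33
i=17 t=38 v=6: → [35,43); WM=33
i=18 t=38 v=7: → [35,43); WM=33
i=19 t=39 v=1: → [35,43); WM=38; [30,38) fires=9
i=20 t=32 v=3: DROP (t<38-0); WM=38
i=21 t=37 v=8: DROP (t<38-0); WM=38
i=22 t=39 v=6: → [35,43); WM=38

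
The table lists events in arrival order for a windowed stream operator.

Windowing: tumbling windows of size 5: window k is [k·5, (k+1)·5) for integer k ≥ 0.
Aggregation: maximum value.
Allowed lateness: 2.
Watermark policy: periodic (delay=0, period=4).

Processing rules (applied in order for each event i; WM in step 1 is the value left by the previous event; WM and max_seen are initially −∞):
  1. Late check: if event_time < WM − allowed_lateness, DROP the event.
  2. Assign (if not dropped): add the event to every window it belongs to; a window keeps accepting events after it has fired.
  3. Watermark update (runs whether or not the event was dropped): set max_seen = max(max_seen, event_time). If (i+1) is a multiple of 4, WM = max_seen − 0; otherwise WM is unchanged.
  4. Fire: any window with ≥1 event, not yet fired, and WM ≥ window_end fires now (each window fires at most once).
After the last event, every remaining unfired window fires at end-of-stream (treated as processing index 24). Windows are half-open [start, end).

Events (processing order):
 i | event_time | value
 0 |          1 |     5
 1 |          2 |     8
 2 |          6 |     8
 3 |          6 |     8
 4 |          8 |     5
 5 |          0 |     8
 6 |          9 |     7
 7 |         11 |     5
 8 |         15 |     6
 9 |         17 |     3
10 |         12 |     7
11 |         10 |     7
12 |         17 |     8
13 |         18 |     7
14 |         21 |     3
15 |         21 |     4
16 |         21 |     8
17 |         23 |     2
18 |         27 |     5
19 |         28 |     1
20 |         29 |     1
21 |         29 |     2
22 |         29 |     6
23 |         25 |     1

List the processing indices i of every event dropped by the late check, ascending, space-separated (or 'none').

i=0 t=1 v=5: → [0,5); WM=−∞
i=1 t=2 v=8: → [0,5); WM=−∞
i=2 t=6 v=8: → [5,10); WM=−∞
i=3 t=6 v=8: → [5,10); WM=6; [0,5) fires=8
i=4 t=8 v=5: → [5,10); WM=6
i=5 t=0 v=8: DROP (t<6-2); WM=6
i=6 t=9 v=7: → [5,10); WM=6
i=7 t=11 v=5: → [10,15); WM=11; [5,10) fires=8
i=8 t=15 v=6: → [15,20); WM=11
i=9 t=17 v=3: → [15,20); WM=11
i=10 t=12 v=7: → [10,15); WM=11
i=11 t=10 v=7: → [10,15); WM=17; [10,15) fires=7
i=12 t=17 v=8: → [15,20); WM=17
i=13 t=18 v=7: → [15,20); WM=17
i=14 t=21 v=3: → [20,25); WM=17
i=15 t=21 v=4: → [20,25); WM=21; [15,20) fires=8
i=16 t=21 v=8: → [20,25); WM=21
i=17 t=23 v=2: → [20,25); WM=21
i=18 t=27 v=5: → [25,30); WM=21
i=19 t=28 v=1: → [25,30); WM=28; [20,25) fires=8
i=20 t=29 v=1: → [25,30); WM=28
i=21 t=29 v=2: → [25,30); WM=28
i=22 t=29 v=6: → [25,30); WM=28
i=23 t=25 v=1: DROP (t<28-2); WM=29

5 23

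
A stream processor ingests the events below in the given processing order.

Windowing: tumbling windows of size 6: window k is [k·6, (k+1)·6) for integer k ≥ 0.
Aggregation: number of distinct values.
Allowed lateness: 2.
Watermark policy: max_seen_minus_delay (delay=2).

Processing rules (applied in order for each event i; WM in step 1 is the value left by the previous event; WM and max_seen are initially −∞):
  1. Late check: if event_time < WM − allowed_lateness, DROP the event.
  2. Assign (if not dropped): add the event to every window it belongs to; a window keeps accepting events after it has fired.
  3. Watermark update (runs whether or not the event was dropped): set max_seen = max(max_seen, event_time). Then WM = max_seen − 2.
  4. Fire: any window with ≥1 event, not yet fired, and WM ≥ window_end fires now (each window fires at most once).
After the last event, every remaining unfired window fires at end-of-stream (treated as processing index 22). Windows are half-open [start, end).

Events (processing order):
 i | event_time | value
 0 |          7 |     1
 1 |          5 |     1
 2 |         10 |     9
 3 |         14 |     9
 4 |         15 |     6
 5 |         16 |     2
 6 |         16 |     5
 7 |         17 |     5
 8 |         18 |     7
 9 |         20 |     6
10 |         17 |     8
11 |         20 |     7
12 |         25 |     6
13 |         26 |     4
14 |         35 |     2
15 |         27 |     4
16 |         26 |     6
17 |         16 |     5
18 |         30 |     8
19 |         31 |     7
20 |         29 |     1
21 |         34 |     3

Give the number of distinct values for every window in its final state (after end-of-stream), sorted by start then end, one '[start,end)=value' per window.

i=0 t=7 v=1: → [6,12); WM=5
i=1 t=5 v=1: → [0,6); WM=5
i=2 t=10 v=9: → [6,12); WM=8; [0,6) fires=1
i=3 t=14 v=9: → [12,18); WM=12; [6,12) fires=2
i=4 t=15 v=6: → [12,18); WM=13
i=5 t=16 v=2: → [12,18); WM=14
i=6 t=16 v=5: → [12,18); WM=14
i=7 t=17 v=5: → [12,18); WM=15
i=8 t=18 v=7: → [18,24); WM=16
i=9 t=20 v=6: → [18,24); WM=18; [12,18) fires=4
i=10 t=17 v=8: → [12,18); WM=18
i=11 t=20 v=7: → [18,24); WM=18
i=12 t=25 v=6: → [24,30); WM=23
i=13 t=26 v=4: → [24,30); WM=24; [18,24) fires=2
i=14 t=35 v=2: → [30,36); WM=33; [24,30) fires=2
i=15 t=27 v=4: DROP (t<33-2); WM=33
i=16 t=26 v=6: DROP (t<33-2); WM=33
i=17 t=16 v=5: DROP (t<33-2); WM=33
i=18 t=30 v=8: DROP (t<33-2); WM=33
i=19 t=31 v=7: → [30,36); WM=33
i=20 t=29 v=1: DROP (t<33-2); WM=33
i=21 t=34 v=3: → [30,36); WM=33

[0,6)=1 [6,12)=2 [12,18)=5 [18,24)=2 [24,30)=2 [30,36)=3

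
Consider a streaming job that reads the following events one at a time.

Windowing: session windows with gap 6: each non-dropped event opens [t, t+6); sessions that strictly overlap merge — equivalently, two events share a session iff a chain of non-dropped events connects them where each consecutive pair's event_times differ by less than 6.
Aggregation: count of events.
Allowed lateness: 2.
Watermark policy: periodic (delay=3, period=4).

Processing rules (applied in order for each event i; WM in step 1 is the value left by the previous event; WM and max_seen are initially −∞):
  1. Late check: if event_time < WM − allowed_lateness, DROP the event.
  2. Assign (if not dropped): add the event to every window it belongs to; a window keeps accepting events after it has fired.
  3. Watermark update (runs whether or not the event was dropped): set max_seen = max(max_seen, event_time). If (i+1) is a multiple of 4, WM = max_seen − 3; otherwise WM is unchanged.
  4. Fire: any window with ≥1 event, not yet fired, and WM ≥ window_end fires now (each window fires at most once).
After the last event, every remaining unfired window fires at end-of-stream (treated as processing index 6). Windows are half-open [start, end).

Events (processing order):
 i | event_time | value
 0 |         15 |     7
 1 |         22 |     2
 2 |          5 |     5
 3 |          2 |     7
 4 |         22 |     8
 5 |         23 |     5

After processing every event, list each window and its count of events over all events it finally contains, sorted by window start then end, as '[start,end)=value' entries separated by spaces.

i=0 t=15 v=7: → [15,21); WM=−∞
i=1 t=22 v=2: → [22,28); WM=−∞
i=2 t=5 v=5: → [5,11); WM=−∞
i=3 t=2 v=7: → [2,11); WM=19
i=4 t=22 v=8: → [22,28); WM=19
i=5 t=23 v=5: → [22,29); WM=19

[2,11)=2 [15,21)=1 [22,29)=3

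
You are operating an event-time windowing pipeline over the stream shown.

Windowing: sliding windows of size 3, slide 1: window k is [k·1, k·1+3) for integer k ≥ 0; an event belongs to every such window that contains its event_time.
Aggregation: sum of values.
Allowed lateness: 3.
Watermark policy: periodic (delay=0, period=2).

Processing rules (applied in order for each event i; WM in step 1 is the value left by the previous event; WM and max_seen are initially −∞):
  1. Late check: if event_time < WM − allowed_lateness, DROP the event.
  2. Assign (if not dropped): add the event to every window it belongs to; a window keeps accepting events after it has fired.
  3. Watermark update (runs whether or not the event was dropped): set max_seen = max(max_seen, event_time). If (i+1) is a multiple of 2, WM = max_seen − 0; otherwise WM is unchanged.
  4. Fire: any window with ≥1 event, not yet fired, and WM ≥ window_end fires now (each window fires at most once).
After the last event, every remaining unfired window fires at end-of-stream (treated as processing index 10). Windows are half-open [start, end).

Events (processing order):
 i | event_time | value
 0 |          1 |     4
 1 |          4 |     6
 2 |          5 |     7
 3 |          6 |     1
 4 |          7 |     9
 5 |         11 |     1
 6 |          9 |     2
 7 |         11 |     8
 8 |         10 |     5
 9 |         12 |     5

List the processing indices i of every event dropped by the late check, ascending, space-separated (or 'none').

i=0 t=1 v=4: → [1,4),[0,3); WM=−∞
i=1 t=4 v=6: → [4,7),[3,6),[2,5); WM=4; [0,3) fires=4 [1,4) fires=4
i=2 t=5 v=7: → [5,8),[4,7),[3,6); WM=4
i=3 t=6 v=1: → [6,9),[5,8),[4,7); WM=6; [2,5) fires=6 [3,6) fires=13
i=4 t=7 v=9: → [7,10),[6,9),[5,8); WM=6
i=5 t=11 v=1: → [11,14),[10,13),[9,12); WM=11; [4,7) fires=14 [5,8) fires=17 [6,9) fires=10 [7,10) fires=9
i=6 t=9 v=2: → [9,12),[8,11),[7,10); WM=11; [8,11) fires=2
i=7 t=11 v=8: → [11,14),[10,13),[9,12); WM=11
i=8 t=10 v=5: → [10,13),[9,12),[8,11); WM=11
i=9 t=12 v=5: → [12,15),[11,14),[10,13); WM=12; [9,12) fires=16

none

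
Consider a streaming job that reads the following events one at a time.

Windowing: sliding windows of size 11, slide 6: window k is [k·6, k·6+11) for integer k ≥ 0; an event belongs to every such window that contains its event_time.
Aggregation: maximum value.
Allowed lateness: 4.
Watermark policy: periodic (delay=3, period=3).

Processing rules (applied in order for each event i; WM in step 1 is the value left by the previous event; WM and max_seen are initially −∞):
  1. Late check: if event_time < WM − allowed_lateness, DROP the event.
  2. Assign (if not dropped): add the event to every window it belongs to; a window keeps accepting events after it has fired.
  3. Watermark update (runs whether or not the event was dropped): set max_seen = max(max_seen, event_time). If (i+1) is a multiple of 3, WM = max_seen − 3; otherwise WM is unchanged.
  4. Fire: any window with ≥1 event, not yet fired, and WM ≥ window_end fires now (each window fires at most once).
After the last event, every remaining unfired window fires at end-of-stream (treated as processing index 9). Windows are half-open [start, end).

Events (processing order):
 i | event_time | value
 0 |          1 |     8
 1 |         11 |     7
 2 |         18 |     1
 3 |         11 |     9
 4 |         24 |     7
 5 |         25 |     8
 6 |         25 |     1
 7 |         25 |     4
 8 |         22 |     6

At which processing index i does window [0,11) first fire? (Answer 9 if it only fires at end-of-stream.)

i=0 t=1 v=8: → [0,11); WM=−∞
i=1 t=11 v=7: → [6,17); WM=−∞
i=2 t=18 v=1: → [18,29),[12,23); WM=15; [0,11) fires=8
i=3 t=11 v=9: → [6,17); WM=15
i=4 t=24 v=7: → [24,35),[18,29); WM=15
i=5 t=25 v=8: → [24,35),[18,29); WM=22; [6,17) fires=9
i=6 t=25 v=1: → [24,35),[18,29); WM=22
i=7 t=25 v=4: → [24,35),[18,29); WM=22
i=8 t=22 v=6: → [18,29),[12,23); WM=22

2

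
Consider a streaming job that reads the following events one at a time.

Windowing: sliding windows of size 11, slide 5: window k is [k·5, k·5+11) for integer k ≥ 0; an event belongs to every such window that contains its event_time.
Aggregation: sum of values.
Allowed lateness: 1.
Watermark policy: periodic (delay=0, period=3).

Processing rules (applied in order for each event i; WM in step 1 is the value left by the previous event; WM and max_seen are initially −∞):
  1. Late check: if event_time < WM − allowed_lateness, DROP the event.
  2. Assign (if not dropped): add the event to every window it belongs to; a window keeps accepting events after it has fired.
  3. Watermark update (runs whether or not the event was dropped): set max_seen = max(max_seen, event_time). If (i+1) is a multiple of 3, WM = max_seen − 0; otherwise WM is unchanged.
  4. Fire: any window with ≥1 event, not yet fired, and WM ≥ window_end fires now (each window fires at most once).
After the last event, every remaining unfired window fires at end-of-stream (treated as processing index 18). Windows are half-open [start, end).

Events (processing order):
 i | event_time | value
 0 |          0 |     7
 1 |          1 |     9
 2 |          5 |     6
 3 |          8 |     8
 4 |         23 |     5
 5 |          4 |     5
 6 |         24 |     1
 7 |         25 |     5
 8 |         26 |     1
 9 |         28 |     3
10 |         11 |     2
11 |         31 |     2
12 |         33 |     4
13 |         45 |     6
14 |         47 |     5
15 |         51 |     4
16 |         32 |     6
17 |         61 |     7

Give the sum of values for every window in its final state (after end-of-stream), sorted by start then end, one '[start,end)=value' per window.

[0,11)=35 [5,16)=14 [15,26)=11 [20,31)=15 [25,36)=15 [30,41)=6 [35,46)=6 [40,51)=11 [45,56)=15 [50,61)=4 [55,66)=7 [60,71)=7

i=0 t=0 v=7: → [0,11); WM=−∞
i=1 t=1 v=9: → [0,11); WM=−∞
i=2 t=5 v=6: → [5,16),[0,11); WM=5
i=3 t=8 v=8: → [5,16),[0,11); WM=5
i=4 t=23 v=5: → [20,31),[15,26); WM=5
i=5 t=4 v=5: → [0,11); WM=23; [0,11) fires=35 [5,16) fires=14
i=6 t=24 v=1: → [20,31),[15,26); WM=23
i=7 t=25 v=5: → [25,36),[20,31),[15,26); WM=23
i=8 t=26 v=1: → [25,36),[20,31); WM=26; [15,26) fires=11
i=9 t=28 v=3: → [25,36),[20,31); WM=26
i=10 t=11 v=2: DROP (t<26-1); WM=26
i=11 t=31 v=2: → [30,41),[25,36); WM=31; [20,31) fires=15
i=12 t=33 v=4: → [30,41),[25,36); WM=31
i=13 t=45 v=6: → [45,56),[40,51),[35,46); WM=31
i=14 t=47 v=5: → [45,56),[40,51); WM=47; [25,36) fires=15 [30,41) fires=6 [35,46) fires=6
i=15 t=51 v=4: → [50,61),[45,56); WM=47
i=16 t=32 v=6: DROP (t<47-1); WM=47
i=17 t=61 v=7: → [60,71),[55,66); WM=61; [40,51) fires=11 [45,56) fires=15 [50,61) fires=4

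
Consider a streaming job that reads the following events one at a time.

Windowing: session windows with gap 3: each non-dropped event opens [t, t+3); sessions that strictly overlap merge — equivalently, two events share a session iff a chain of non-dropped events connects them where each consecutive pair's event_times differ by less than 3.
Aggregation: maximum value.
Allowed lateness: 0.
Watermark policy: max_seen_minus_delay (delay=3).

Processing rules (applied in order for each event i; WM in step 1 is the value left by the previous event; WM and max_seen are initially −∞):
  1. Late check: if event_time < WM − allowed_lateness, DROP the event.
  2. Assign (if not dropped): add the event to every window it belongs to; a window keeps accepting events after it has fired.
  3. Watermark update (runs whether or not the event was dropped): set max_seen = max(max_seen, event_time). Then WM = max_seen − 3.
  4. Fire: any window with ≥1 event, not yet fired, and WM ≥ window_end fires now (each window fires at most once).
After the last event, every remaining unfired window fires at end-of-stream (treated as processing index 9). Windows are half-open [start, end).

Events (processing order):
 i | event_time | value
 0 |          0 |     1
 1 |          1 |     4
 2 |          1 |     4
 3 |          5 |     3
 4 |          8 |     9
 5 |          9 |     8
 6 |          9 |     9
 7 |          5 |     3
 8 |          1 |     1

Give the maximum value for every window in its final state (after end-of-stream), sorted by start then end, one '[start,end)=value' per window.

i=0 t=0 v=1: → [0,3); WM=-3
i=1 t=1 v=4: → [0,4); WM=-2
i=2 t=1 v=4: → [0,4); WM=-2
i=3 t=5 v=3: → [5,8); WM=2
i=4 t=8 v=9: → [8,11); WM=5
i=5 t=9 v=8: → [8,12); WM=6
i=6 t=9 v=9: → [8,12); WM=6
i=7 t=5 v=3: DROP (t<6-0); WM=6
i=8 t=1 v=1: DROP (t<6-0); WM=6

[0,4)=4 [5,8)=3 [8,12)=9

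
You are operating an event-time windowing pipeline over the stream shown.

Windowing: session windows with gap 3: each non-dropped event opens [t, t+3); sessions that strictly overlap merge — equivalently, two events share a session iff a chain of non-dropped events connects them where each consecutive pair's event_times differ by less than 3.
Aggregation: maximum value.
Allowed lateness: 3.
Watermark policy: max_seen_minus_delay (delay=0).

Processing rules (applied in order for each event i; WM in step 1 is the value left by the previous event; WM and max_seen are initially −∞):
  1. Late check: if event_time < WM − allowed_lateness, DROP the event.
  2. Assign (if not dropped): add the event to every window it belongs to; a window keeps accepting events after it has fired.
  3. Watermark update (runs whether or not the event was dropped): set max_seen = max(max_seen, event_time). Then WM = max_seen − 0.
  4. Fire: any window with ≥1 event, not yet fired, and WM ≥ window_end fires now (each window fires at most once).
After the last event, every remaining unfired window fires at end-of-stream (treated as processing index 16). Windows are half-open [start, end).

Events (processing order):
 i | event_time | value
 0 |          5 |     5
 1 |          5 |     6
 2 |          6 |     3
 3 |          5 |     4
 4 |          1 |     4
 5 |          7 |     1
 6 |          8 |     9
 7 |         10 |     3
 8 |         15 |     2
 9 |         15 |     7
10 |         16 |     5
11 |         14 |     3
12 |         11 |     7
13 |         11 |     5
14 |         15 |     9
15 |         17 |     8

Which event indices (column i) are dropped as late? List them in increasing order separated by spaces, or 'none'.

4 12 13

i=0 t=5 v=5: → [5,8); WM=5
i=1 t=5 v=6: → [5,8); WM=5
i=2 t=6 v=3: → [5,9); WM=6
i=3 t=5 v=4: → [5,9); WM=6
i=4 t=1 v=4: DROP (t<6-3); WM=6
i=5 t=7 v=1: → [5,10); WM=7
i=6 t=8 v=9: → [5,11); WM=8
i=7 t=10 v=3: → [5,13); WM=10
i=8 t=15 v=2: → [15,18); WM=15
i=9 t=15 v=7: → [15,18); WM=15
i=10 t=16 v=5: → [15,19); WM=16
i=11 t=14 v=3: → [14,19); WM=16
i=12 t=11 v=7: DROP (t<16-3); WM=16
i=13 t=11 v=5: DROP (t<16-3); WM=16
i=14 t=15 v=9: → [14,19); WM=16
i=15 t=17 v=8: → [14,20); WM=17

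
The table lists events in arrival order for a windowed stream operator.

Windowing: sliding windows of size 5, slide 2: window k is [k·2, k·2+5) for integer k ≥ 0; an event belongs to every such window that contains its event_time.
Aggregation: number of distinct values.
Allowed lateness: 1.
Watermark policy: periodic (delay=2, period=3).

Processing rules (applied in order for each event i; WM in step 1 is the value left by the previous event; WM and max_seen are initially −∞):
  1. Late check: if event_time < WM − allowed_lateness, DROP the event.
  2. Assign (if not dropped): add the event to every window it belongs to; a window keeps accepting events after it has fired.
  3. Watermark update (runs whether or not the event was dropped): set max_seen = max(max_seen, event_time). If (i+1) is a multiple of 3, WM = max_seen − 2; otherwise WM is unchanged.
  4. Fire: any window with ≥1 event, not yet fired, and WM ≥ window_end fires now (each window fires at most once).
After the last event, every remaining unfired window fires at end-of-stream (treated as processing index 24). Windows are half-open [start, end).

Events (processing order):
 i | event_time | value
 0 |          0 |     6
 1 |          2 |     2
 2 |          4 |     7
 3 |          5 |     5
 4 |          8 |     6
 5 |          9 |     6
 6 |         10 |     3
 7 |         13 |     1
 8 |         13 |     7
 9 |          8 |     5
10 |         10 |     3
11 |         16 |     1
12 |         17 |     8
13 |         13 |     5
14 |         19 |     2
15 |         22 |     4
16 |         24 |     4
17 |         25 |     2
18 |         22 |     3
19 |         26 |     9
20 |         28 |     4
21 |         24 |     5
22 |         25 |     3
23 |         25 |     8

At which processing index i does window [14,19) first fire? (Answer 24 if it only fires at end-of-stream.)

17

i=0 t=0 v=6: → [0,5); WM=−∞
i=1 t=2 v=2: → [2,7),[0,5); WM=−∞
i=2 t=4 v=7: → [4,9),[2,7),[0,5); WM=2
i=3 t=5 v=5: → [4,9),[2,7); WM=2
i=4 t=8 v=6: → [8,13),[6,11),[4,9); WM=2
i=5 t=9 v=6: → [8,13),[6,11); WM=7; [0,5) fires=3 [2,7) fires=3
i=6 t=10 v=3: → [10,15),[8,13),[6,11); WM=7
i=7 t=13 v=1: → [12,17),[10,15); WM=7
i=8 t=13 v=7: → [12,17),[10,15); WM=11; [4,9) fires=3 [6,11) fires=2
i=9 t=8 v=5: DROP (t<11-1); WM=11
i=10 t=10 v=3: → [10,15),[8,13),[6,11); WM=11
i=11 t=16 v=1: → [16,21),[14,19),[12,17); WM=14; [8,13) fires=2
i=12 t=17 v=8: → [16,21),[14,19); WM=14
i=13 t=13 v=5: → [12,17),[10,15); WM=14
i=14 t=19 v=2: → [18,23),[16,21); WM=17; [10,15) fires=4 [12,17) fires=3
i=15 t=22 v=4: → [22,27),[20,25),[18,23); WM=17
i=16 t=24 v=4: → [24,29),[22,27),[20,25); WM=17
i=17 t=25 v=2: → [24,29),[22,27); WM=23; [14,19) fires=2 [16,21) fires=3 [18,23) fires=2
i=18 t=22 v=3: → [22,27),[20,25),[18,23); WM=23
i=19 t=26 v=9: → [26,31),[24,29),[22,27); WM=23
i=20 t=28 v=4: → [28,33),[26,31),[24,29); WM=26; [20,25) fires=2
i=21 t=24 v=5: DROP (t<26-1); WM=26
i=22 t=25 v=3: → [24,29),[22,27); WM=26
i=23 t=25 v=8: → [24,29),[22,27); WM=26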